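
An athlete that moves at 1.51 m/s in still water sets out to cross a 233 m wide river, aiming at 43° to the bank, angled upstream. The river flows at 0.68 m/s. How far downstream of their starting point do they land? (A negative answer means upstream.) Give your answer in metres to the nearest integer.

-96 m

Perpendicular speed = 1.030 m/s; crossing time = 233 / 1.030 = 226.254 s.
Net downstream speed = -0.424 m/s.
Drift = -0.424 × 226.254 = -96.009 m (upstream).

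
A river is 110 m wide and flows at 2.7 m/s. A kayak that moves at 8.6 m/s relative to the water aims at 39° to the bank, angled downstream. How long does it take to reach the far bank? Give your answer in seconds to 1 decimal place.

20.3 s

The component of the kayak's velocity perpendicular to the bank is 8.6 × sin 39° = 5.412 m/s.
The flow acts along the bank and has no component across it.
Time = 110 / 5.412 = 20.325 s.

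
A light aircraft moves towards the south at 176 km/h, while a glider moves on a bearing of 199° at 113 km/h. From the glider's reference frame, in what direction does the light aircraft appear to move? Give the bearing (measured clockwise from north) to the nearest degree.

Taking east as x and north as y: light aircraft velocity = (0.000, -176.000) km/h; glider velocity = (-36.789, -106.844) km/h.
Velocity of light aircraft relative to glider = (0.000, -176.000) − (-36.789, -106.844) = (36.789, -69.156) km/h.
Bearing = atan2(36.79, -69.16) = 151.99° clockwise from north.

152°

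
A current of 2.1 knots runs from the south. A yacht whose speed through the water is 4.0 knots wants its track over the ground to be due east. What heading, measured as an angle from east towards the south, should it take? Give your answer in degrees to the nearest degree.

32°

The current pushes perpendicular to the desired track; the heading must have a component into the current equal to 2.1 knots: 4.0 sin θ = 2.1.
sin θ = 0.5250, so θ = 31.668°.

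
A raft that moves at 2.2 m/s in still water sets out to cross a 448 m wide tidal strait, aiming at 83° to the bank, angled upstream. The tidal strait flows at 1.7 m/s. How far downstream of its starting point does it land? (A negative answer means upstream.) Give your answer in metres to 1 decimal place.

Perpendicular speed = 2.184 m/s; crossing time = 448 / 2.184 = 205.166 s.
Net downstream speed = 1.432 m/s.
Drift = 1.432 × 205.166 = 293.774 m (downstream).

293.8 m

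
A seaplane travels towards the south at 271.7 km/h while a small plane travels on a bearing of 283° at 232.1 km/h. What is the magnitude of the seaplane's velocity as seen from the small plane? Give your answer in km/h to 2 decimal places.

Taking east as x and north as y: seaplane velocity = (0.000, -271.700) km/h; small plane velocity = (-226.151, 52.211) km/h.
Velocity of seaplane relative to small plane = (0.000, -271.700) − (-226.151, 52.211) = (226.151, -323.911) km/h.
Magnitude = |(226.151, -323.911)| = 395.048 km/h.

395.05 km/h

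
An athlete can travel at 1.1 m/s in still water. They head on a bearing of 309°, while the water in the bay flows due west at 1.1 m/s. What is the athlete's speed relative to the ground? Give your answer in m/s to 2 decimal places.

Taking east as x and north as y: velocity relative to the water = (-0.855, 0.692) m/s; the water relative to ground = (-1.100, 0.000) m/s.
Velocity relative to ground = (-0.855, 0.692) + (-1.100, 0.000) = (-1.955, 0.692) m/s.
Speed = |(-1.955, 0.692)| = 2.074 m/s.

2.07 m/s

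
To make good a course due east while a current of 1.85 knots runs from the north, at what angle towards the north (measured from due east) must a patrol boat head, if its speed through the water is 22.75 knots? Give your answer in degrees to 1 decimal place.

The current pushes perpendicular to the desired track; the heading must have a component into the current equal to 1.85 knots: 22.75 sin θ = 1.85.
sin θ = 0.0813, so θ = 4.664°.

4.7°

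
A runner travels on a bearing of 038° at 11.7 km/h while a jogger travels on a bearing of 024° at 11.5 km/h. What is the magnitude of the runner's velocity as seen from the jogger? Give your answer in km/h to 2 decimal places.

2.83 km/h

Taking east as x and north as y: runner velocity = (7.203, 9.220) km/h; jogger velocity = (4.677, 10.506) km/h.
Velocity of runner relative to jogger = (7.203, 9.220) − (4.677, 10.506) = (2.526, -1.286) km/h.
Magnitude = |(2.526, -1.286)| = 2.834 km/h.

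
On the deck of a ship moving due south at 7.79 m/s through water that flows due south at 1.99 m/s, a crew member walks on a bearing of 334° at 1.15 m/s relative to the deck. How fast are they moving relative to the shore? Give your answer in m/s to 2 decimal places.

In east/north components (m/s): crew member relative to ship = (-0.504, 1.034); ship relative to water = (0.000, -7.790); water relative to ground = (0.000, -1.990).
Sum = (-0.504, -8.746) m/s.
Speed = |(-0.504, -8.746)| = 8.761 m/s.

8.76 m/s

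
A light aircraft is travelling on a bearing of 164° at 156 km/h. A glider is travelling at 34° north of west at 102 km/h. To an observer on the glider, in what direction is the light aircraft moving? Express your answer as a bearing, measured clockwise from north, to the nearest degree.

Taking east as x and north as y: light aircraft velocity = (42.999, -149.957) km/h; glider velocity = (-84.562, 57.038) km/h.
Velocity of light aircraft relative to glider = (42.999, -149.957) − (-84.562, 57.038) = (127.561, -206.995) km/h.
Bearing = atan2(127.56, -206.99) = 148.36° clockwise from north.

148°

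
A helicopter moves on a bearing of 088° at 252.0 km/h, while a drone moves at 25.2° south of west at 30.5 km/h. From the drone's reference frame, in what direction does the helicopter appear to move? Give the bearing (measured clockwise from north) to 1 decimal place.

085.5°

Taking east as x and north as y: helicopter velocity = (251.846, 8.795) km/h; drone velocity = (-27.597, -12.986) km/h.
Velocity of helicopter relative to drone = (251.846, 8.795) − (-27.597, -12.986) = (279.444, 21.781) km/h.
Bearing = atan2(279.44, 21.78) = 85.54° clockwise from north.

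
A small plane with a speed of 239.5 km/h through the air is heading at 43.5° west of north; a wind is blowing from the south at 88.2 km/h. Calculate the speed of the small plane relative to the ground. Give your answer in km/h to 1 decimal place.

309.5 km/h

Taking east as x and north as y: velocity relative to the air = (-164.861, 173.727) km/h; the air relative to ground = (0.000, 88.200) km/h.
Velocity relative to ground = (-164.861, 173.727) + (0.000, 88.200) = (-164.861, 261.927) km/h.
Speed = |(-164.861, 261.927)| = 309.491 km/h.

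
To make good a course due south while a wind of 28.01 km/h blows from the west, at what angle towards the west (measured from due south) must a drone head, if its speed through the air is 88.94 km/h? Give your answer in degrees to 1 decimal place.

The wind pushes perpendicular to the desired track; the heading must have a component into the wind equal to 28.01 km/h: 88.94 sin θ = 28.01.
sin θ = 0.3149, so θ = 18.357°.

18.4°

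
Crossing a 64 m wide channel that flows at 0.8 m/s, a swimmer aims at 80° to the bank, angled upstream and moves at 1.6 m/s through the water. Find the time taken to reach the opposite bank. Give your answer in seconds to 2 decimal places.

40.62 s

The component of the swimmer's velocity perpendicular to the bank is 1.6 × sin 80° = 1.576 m/s.
The current is parallel to the bank, so it does not affect the crossing time.
Time = 64 / 1.576 = 40.617 s.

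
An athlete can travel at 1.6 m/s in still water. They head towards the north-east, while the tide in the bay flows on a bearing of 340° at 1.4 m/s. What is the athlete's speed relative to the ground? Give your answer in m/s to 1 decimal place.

2.5 m/s

Taking east as x and north as y: velocity relative to the water = (1.131, 1.131) m/s; the water relative to ground = (-0.479, 1.316) m/s.
Velocity relative to ground = (1.131, 1.131) + (-0.479, 1.316) = (0.653, 2.447) m/s.
Speed = |(0.653, 2.447)| = 2.532 m/s.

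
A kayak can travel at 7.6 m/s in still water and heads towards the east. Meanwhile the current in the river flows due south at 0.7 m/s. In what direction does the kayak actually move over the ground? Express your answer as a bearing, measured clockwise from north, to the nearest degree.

095°

Taking east as x and north as y: velocity relative to the water = (7.600, 0.000) m/s; the water relative to ground = (0.000, -0.700) m/s.
Velocity relative to ground = (7.600, 0.000) + (0.000, -0.700) = (7.600, -0.700) m/s.
Bearing = atan2(7.60, -0.70) = 95.26° clockwise from north.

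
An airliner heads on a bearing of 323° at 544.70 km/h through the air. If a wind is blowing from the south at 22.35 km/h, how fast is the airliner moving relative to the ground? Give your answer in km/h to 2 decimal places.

562.71 km/h

Taking east as x and north as y: velocity relative to the air = (-327.809, 435.017) km/h; the air relative to ground = (0.000, 22.350) km/h.
Velocity relative to ground = (-327.809, 435.017) + (0.000, 22.350) = (-327.809, 457.367) km/h.
Speed = |(-327.809, 457.367)| = 562.710 km/h.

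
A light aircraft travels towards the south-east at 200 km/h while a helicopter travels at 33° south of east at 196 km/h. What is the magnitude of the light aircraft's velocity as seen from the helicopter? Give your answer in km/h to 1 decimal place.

Taking east as x and north as y: light aircraft velocity = (141.421, -141.421) km/h; helicopter velocity = (164.379, -106.749) km/h.
Velocity of light aircraft relative to helicopter = (141.421, -141.421) − (164.379, -106.749) = (-22.958, -34.672) km/h.
Magnitude = |(-22.958, -34.672)| = 41.584 km/h.

41.6 km/h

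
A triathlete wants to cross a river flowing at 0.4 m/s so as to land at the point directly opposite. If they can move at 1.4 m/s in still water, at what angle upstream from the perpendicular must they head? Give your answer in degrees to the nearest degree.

To cancel the current, the upstream component of the triathlete's velocity must equal the flow: 1.4 sin θ = 0.4.
sin θ = 0.4 / 1.4 = 0.2857.
θ = arcsin(0.2857) = 16.602°.

17°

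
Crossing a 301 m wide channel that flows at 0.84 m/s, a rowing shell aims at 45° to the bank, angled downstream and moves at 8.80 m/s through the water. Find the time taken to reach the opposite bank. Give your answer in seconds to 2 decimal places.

48.37 s

The component of the rowing shell's velocity perpendicular to the bank is 8.80 × sin 45° = 6.223 m/s.
Only the cross-stream component determines the crossing time; the current contributes nothing perpendicular to the bank.
Time = 301 / 6.223 = 48.373 s.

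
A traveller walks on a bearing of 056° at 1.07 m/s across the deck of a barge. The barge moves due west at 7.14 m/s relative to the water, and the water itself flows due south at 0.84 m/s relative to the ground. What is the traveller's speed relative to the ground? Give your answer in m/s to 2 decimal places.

6.26 m/s

In east/north components (m/s): traveller relative to barge = (0.887, 0.598); barge relative to water = (-7.140, 0.000); water relative to ground = (0.000, -0.840).
Sum = (-6.253, -0.242) m/s.
Speed = |(-6.253, -0.242)| = 6.258 m/s.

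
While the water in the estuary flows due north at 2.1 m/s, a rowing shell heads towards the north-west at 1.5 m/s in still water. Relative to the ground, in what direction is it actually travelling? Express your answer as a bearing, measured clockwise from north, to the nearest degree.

341°

Taking east as x and north as y: velocity relative to the water = (-1.061, 1.061) m/s; the water relative to ground = (0.000, 2.100) m/s.
Velocity relative to ground = (-1.061, 1.061) + (0.000, 2.100) = (-1.061, 3.161) m/s.
Bearing = atan2(-1.06, 3.16) = 341.45° clockwise from north.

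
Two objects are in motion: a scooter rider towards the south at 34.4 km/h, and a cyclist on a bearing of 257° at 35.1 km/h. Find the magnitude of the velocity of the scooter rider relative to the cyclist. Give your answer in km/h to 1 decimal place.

Taking east as x and north as y: scooter rider velocity = (0.000, -34.400) km/h; cyclist velocity = (-34.200, -7.896) km/h.
Velocity of scooter rider relative to cyclist = (0.000, -34.400) − (-34.200, -7.896) = (34.200, -26.504) km/h.
Magnitude = |(34.200, -26.504)| = 43.268 km/h.

43.3 km/h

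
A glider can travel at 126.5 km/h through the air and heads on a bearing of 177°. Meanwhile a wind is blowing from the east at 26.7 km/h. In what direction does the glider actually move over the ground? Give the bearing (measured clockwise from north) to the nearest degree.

Taking east as x and north as y: velocity relative to the air = (6.620, -126.327) km/h; the air relative to ground = (-26.700, 0.000) km/h.
Velocity relative to ground = (6.620, -126.327) + (-26.700, 0.000) = (-20.080, -126.327) km/h.
Bearing = atan2(-20.08, -126.33) = 189.03° clockwise from north.

189°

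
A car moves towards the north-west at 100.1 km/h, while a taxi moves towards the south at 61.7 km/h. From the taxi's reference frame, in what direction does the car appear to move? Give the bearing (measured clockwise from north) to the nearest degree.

Taking east as x and north as y: car velocity = (-70.781, 70.781) km/h; taxi velocity = (0.000, -61.700) km/h.
Velocity of car relative to taxi = (-70.781, 70.781) − (0.000, -61.700) = (-70.781, 132.481) km/h.
Bearing = atan2(-70.78, 132.48) = 331.89° clockwise from north.

332°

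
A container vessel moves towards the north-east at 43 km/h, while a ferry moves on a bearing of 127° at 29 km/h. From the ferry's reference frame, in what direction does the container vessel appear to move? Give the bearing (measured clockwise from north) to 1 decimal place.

008.6°

Taking east as x and north as y: container vessel velocity = (30.406, 30.406) km/h; ferry velocity = (23.160, -17.453) km/h.
Velocity of container vessel relative to ferry = (30.406, 30.406) − (23.160, -17.453) = (7.245, 47.858) km/h.
Bearing = atan2(7.25, 47.86) = 8.61° clockwise from north.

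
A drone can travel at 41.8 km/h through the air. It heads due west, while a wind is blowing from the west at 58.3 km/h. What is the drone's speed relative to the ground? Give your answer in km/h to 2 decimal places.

16.50 km/h

Taking east as x and north as y: velocity relative to the air = (-41.800, 0.000) km/h; the air relative to ground = (58.300, 0.000) km/h.
Velocity relative to ground = (-41.800, 0.000) + (58.300, 0.000) = (16.500, 0.000) km/h.
Speed = |(16.500, 0.000)| = 16.500 km/h.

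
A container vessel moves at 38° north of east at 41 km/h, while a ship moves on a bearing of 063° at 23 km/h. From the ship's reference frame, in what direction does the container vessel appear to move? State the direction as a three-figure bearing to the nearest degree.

Taking east as x and north as y: container vessel velocity = (32.308, 25.242) km/h; ship velocity = (20.493, 10.442) km/h.
Velocity of container vessel relative to ship = (32.308, 25.242) − (20.493, 10.442) = (11.815, 14.800) km/h.
Bearing = atan2(11.82, 14.80) = 38.60° clockwise from north.

039°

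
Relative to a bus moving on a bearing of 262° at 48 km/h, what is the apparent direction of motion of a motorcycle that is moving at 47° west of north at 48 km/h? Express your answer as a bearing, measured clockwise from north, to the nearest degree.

017°

Taking east as x and north as y: motorcycle velocity = (-35.105, 32.736) km/h; bus velocity = (-47.533, -6.680) km/h.
Velocity of motorcycle relative to bus = (-35.105, 32.736) − (-47.533, -6.680) = (12.428, 39.416) km/h.
Bearing = atan2(12.43, 39.42) = 17.50° clockwise from north.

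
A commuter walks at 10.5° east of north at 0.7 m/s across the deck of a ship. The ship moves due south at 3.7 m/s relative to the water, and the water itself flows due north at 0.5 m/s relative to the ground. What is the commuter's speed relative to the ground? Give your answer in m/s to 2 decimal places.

In east/north components (m/s): commuter relative to ship = (0.128, 0.688); ship relative to water = (0.000, -3.700); water relative to ground = (0.000, 0.500).
Sum = (0.128, -2.512) m/s.
Speed = |(0.128, -2.512)| = 2.515 m/s.

2.51 m/s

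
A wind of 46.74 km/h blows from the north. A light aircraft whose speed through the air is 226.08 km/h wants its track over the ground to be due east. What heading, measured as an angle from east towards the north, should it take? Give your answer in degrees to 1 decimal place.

The wind pushes perpendicular to the desired track; the heading must have a component into the wind equal to 46.74 km/h: 226.08 sin θ = 46.74.
sin θ = 0.2067, so θ = 11.931°.

11.9°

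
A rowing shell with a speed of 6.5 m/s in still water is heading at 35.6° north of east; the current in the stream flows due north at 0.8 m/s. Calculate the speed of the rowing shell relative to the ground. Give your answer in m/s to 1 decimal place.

Taking east as x and north as y: velocity relative to the water = (5.285, 3.784) m/s; the water relative to ground = (0.000, 0.800) m/s.
Velocity relative to ground = (5.285, 3.784) + (0.000, 0.800) = (5.285, 4.584) m/s.
Speed = |(5.285, 4.584)| = 6.996 m/s.

7.0 m/s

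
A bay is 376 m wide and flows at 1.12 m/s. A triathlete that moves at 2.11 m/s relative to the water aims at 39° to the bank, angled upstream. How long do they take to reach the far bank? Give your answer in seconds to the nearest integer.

The component of the triathlete's velocity perpendicular to the bank is 2.11 × sin 39° = 1.328 m/s.
The flow acts along the bank and has no component across it.
Time = 376 / 1.328 = 283.161 s.

283 s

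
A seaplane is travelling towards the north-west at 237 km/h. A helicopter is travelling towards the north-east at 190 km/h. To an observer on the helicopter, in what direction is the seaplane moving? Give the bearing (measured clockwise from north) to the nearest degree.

Taking east as x and north as y: seaplane velocity = (-167.584, 167.584) km/h; helicopter velocity = (134.350, 134.350) km/h.
Velocity of seaplane relative to helicopter = (-167.584, 167.584) − (134.350, 134.350) = (-301.935, 33.234) km/h.
Bearing = atan2(-301.93, 33.23) = 276.28° clockwise from north.

276°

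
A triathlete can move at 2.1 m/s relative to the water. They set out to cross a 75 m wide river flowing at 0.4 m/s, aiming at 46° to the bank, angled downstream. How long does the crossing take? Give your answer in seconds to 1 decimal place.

The component of the triathlete's velocity perpendicular to the bank is 2.1 × sin 46° = 1.511 m/s.
The current is parallel to the bank, so it does not affect the crossing time.
Time = 75 / 1.511 = 49.649 s.

49.6 s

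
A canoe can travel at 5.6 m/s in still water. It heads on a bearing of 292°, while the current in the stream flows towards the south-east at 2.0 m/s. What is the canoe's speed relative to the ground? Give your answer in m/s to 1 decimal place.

3.8 m/s

Taking east as x and north as y: velocity relative to the water = (-5.192, 2.098) m/s; the water relative to ground = (1.414, -1.414) m/s.
Velocity relative to ground = (-5.192, 2.098) + (1.414, -1.414) = (-3.778, 0.684) m/s.
Speed = |(-3.778, 0.684)| = 3.839 m/s.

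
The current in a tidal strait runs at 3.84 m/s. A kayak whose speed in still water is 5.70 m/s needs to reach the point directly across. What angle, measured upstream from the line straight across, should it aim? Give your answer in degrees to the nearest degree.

42°

To cancel the current, the upstream component of the kayak's velocity must equal the flow: 5.70 sin θ = 3.84.
sin θ = 3.84 / 5.70 = 0.6737.
θ = arcsin(0.6737) = 42.352°.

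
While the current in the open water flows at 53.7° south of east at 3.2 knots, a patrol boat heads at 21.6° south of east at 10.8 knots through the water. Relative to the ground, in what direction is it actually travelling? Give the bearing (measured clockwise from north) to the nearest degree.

119°

Taking east as x and north as y: velocity relative to the water = (10.042, -3.976) knots; the water relative to ground = (1.894, -2.579) knots.
Velocity relative to ground = (10.042, -3.976) + (1.894, -2.579) = (11.936, -6.555) knots.
Bearing = atan2(11.94, -6.55) = 118.77° clockwise from north.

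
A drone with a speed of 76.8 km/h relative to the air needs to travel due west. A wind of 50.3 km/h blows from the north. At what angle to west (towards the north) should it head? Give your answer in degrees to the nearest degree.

The wind pushes perpendicular to the desired track; the heading must have a component into the wind equal to 50.3 km/h: 76.8 sin θ = 50.3.
sin θ = 0.6549, so θ = 40.916°.

41°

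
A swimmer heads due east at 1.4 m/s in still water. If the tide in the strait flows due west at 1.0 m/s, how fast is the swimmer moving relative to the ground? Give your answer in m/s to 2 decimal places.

0.40 m/s

Taking east as x and north as y: velocity relative to the water = (1.400, 0.000) m/s; the water relative to ground = (-1.000, 0.000) m/s.
Velocity relative to ground = (1.400, 0.000) + (-1.000, 0.000) = (0.400, 0.000) m/s.
Speed = |(0.400, 0.000)| = 0.400 m/s.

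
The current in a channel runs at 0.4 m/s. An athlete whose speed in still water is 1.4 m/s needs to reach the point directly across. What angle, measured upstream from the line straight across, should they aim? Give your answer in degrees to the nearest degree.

17°

To cancel the current, the upstream component of the athlete's velocity must equal the flow: 1.4 sin θ = 0.4.
sin θ = 0.4 / 1.4 = 0.2857.
θ = arcsin(0.2857) = 16.602°.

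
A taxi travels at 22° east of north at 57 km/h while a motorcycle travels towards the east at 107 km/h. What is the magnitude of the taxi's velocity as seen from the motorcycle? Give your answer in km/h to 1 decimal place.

100.6 km/h

Taking east as x and north as y: taxi velocity = (21.353, 52.849) km/h; motorcycle velocity = (107.000, 0.000) km/h.
Velocity of taxi relative to motorcycle = (21.353, 52.849) − (107.000, 0.000) = (-85.647, 52.849) km/h.
Magnitude = |(-85.647, 52.849)| = 100.641 km/h.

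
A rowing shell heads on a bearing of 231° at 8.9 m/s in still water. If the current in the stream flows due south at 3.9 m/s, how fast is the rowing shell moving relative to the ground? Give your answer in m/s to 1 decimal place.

Taking east as x and north as y: velocity relative to the water = (-6.917, -5.601) m/s; the water relative to ground = (0.000, -3.900) m/s.
Velocity relative to ground = (-6.917, -5.601) + (0.000, -3.900) = (-6.917, -9.501) m/s.
Speed = |(-6.917, -9.501)| = 11.752 m/s.

11.8 m/s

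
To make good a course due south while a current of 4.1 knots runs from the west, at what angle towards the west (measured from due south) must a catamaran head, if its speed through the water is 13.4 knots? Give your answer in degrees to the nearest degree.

The current pushes perpendicular to the desired track; the heading must have a component into the current equal to 4.1 knots: 13.4 sin θ = 4.1.
sin θ = 0.3060, so θ = 17.817°.

18°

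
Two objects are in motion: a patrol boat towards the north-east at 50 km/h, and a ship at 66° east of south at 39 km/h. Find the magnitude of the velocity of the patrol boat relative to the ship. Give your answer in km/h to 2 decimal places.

51.22 km/h

Taking east as x and north as y: patrol boat velocity = (35.355, 35.355) km/h; ship velocity = (35.628, -15.863) km/h.
Velocity of patrol boat relative to ship = (35.355, 35.355) − (35.628, -15.863) = (-0.273, 51.218) km/h.
Magnitude = |(-0.273, 51.218)| = 51.219 km/h.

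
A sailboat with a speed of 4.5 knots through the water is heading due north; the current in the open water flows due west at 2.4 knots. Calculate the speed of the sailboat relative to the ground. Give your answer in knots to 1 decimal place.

Taking east as x and north as y: velocity relative to the water = (0.000, 4.500) knots; the water relative to ground = (-2.400, 0.000) knots.
Velocity relative to ground = (0.000, 4.500) + (-2.400, 0.000) = (-2.400, 4.500) knots.
Speed = |(-2.400, 4.500)| = 5.100 knots.

5.1 knots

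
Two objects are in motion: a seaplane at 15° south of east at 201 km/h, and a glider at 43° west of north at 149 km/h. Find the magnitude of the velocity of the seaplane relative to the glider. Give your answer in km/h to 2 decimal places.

336.75 km/h

Taking east as x and north as y: seaplane velocity = (194.151, -52.023) km/h; glider velocity = (-101.618, 108.972) km/h.
Velocity of seaplane relative to glider = (194.151, -52.023) − (-101.618, 108.972) = (295.769, -160.994) km/h.
Magnitude = |(295.769, -160.994)| = 336.747 km/h.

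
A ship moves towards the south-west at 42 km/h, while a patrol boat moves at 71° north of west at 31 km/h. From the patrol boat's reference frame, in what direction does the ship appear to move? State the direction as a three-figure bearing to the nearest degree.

Taking east as x and north as y: ship velocity = (-29.698, -29.698) km/h; patrol boat velocity = (-10.093, 29.311) km/h.
Velocity of ship relative to patrol boat = (-29.698, -29.698) − (-10.093, 29.311) = (-19.606, -59.010) km/h.
Bearing = atan2(-19.61, -59.01) = 198.38° clockwise from north.

198°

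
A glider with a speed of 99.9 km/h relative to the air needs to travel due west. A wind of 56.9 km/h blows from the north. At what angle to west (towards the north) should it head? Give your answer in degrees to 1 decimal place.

34.7°

The wind pushes perpendicular to the desired track; the heading must have a component into the wind equal to 56.9 km/h: 99.9 sin θ = 56.9.
sin θ = 0.5696, so θ = 34.720°.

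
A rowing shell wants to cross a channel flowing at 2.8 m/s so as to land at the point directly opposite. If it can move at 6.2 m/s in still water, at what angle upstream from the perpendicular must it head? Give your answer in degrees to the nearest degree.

To cancel the current, the upstream component of the rowing shell's velocity must equal the flow: 6.2 sin θ = 2.8.
sin θ = 2.8 / 6.2 = 0.4516.
θ = arcsin(0.4516) = 26.847°.

27°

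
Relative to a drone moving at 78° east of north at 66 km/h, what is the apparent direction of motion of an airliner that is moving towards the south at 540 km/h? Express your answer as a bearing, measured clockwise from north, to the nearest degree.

187°

Taking east as x and north as y: airliner velocity = (0.000, -540.000) km/h; drone velocity = (64.558, 13.722) km/h.
Velocity of airliner relative to drone = (0.000, -540.000) − (64.558, 13.722) = (-64.558, -553.722) km/h.
Bearing = atan2(-64.56, -553.72) = 186.65° clockwise from north.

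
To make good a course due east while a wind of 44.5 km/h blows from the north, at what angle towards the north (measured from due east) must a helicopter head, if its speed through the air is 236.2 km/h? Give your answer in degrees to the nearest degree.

The wind pushes perpendicular to the desired track; the heading must have a component into the wind equal to 44.5 km/h: 236.2 sin θ = 44.5.
sin θ = 0.1884, so θ = 10.859°.

11°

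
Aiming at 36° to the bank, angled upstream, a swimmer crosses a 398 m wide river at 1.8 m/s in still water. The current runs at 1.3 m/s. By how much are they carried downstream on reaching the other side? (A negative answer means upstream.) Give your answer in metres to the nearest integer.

Perpendicular speed = 1.058 m/s; crossing time = 398 / 1.058 = 376.177 s.
Net downstream speed = -0.156 m/s.
Drift = -0.156 × 376.177 = -58.770 m (upstream).

-59 m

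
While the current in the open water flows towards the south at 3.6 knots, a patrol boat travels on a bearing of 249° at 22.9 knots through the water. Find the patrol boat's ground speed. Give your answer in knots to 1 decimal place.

Taking east as x and north as y: velocity relative to the water = (-21.379, -8.207) knots; the water relative to ground = (0.000, -3.600) knots.
Velocity relative to ground = (-21.379, -8.207) + (0.000, -3.600) = (-21.379, -11.807) knots.
Speed = |(-21.379, -11.807)| = 24.422 knots.

24.4 knots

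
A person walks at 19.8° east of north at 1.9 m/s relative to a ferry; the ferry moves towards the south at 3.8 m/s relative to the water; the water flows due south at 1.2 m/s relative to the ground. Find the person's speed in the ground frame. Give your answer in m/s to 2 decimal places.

In east/north components (m/s): person relative to ferry = (0.644, 1.788); ferry relative to water = (0.000, -3.800); water relative to ground = (0.000, -1.200).
Sum = (0.644, -3.212) m/s.
Speed = |(0.644, -3.212)| = 3.276 m/s.

3.28 m/s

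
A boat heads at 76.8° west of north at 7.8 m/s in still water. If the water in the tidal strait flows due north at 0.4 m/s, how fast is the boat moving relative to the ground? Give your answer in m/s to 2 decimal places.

Taking east as x and north as y: velocity relative to the water = (-7.594, 1.781) m/s; the water relative to ground = (0.000, 0.400) m/s.
Velocity relative to ground = (-7.594, 1.781) + (0.000, 0.400) = (-7.594, 2.181) m/s.
Speed = |(-7.594, 2.181)| = 7.901 m/s.

7.90 m/s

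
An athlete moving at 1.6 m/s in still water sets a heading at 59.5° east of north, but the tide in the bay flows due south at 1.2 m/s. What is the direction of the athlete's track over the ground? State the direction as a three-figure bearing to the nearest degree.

Taking east as x and north as y: velocity relative to the water = (1.379, 0.812) m/s; the water relative to ground = (0.000, -1.200) m/s.
Velocity relative to ground = (1.379, 0.812) + (0.000, -1.200) = (1.379, -0.388) m/s.
Bearing = atan2(1.38, -0.39) = 105.72° clockwise from north.

106°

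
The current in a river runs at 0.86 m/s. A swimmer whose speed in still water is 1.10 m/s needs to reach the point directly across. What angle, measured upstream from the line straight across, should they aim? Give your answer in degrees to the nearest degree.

51°

To cancel the current, the upstream component of the swimmer's velocity must equal the flow: 1.10 sin θ = 0.86.
sin θ = 0.86 / 1.10 = 0.7818.
θ = arcsin(0.7818) = 51.427°.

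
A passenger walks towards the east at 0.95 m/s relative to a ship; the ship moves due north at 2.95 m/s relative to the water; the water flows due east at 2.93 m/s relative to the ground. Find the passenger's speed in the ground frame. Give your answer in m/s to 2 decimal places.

4.87 m/s

In east/north components (m/s): passenger relative to ship = (0.950, 0.000); ship relative to water = (0.000, 2.950); water relative to ground = (2.930, 0.000).
Sum = (3.880, 2.950) m/s.
Speed = |(3.880, 2.950)| = 4.874 m/s.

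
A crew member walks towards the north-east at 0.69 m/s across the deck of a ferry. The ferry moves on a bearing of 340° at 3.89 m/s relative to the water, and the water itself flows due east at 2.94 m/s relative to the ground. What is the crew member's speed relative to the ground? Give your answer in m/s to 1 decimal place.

4.6 m/s

In east/north components (m/s): crew member relative to ferry = (0.488, 0.488); ferry relative to water = (-1.330, 3.655); water relative to ground = (2.940, 0.000).
Sum = (2.097, 4.143) m/s.
Speed = |(2.097, 4.143)| = 4.644 m/s.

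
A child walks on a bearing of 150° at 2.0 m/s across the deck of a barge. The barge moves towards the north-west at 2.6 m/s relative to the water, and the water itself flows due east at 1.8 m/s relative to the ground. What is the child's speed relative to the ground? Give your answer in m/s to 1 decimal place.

In east/north components (m/s): child relative to barge = (1.000, -1.732); barge relative to water = (-1.838, 1.838); water relative to ground = (1.800, 0.000).
Sum = (0.962, 0.106) m/s.
Speed = |(0.962, 0.106)| = 0.967 m/s.

1.0 m/s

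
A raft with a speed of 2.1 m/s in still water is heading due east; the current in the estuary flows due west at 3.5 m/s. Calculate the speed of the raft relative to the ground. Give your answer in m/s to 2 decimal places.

1.40 m/s

Taking east as x and north as y: velocity relative to the water = (2.100, 0.000) m/s; the water relative to ground = (-3.500, 0.000) m/s.
Velocity relative to ground = (2.100, 0.000) + (-3.500, 0.000) = (-1.400, 0.000) m/s.
Speed = |(-1.400, 0.000)| = 1.400 m/s.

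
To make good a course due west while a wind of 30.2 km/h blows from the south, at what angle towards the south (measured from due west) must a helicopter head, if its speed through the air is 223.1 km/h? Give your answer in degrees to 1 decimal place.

7.8°

The wind pushes perpendicular to the desired track; the heading must have a component into the wind equal to 30.2 km/h: 223.1 sin θ = 30.2.
sin θ = 0.1354, so θ = 7.780°.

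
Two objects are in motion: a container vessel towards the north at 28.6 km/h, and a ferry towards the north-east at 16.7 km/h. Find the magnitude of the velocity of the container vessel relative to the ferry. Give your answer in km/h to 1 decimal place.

20.5 km/h

Taking east as x and north as y: container vessel velocity = (0.000, 28.600) km/h; ferry velocity = (11.809, 11.809) km/h.
Velocity of container vessel relative to ferry = (0.000, 28.600) − (11.809, 11.809) = (-11.809, 16.791) km/h.
Magnitude = |(-11.809, 16.791)| = 20.528 km/h.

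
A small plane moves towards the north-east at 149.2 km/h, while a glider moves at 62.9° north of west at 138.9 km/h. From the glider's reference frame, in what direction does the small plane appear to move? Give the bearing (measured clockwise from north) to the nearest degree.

096°

Taking east as x and north as y: small plane velocity = (105.500, 105.500) km/h; glider velocity = (-63.275, 123.651) km/h.
Velocity of small plane relative to glider = (105.500, 105.500) − (-63.275, 123.651) = (168.776, -18.150) km/h.
Bearing = atan2(168.78, -18.15) = 96.14° clockwise from north.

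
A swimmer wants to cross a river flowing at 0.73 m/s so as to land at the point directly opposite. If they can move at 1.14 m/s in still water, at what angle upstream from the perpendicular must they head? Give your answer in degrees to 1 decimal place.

39.8°

To cancel the current, the upstream component of the swimmer's velocity must equal the flow: 1.14 sin θ = 0.73.
sin θ = 0.73 / 1.14 = 0.6404.
θ = arcsin(0.6404) = 39.818°.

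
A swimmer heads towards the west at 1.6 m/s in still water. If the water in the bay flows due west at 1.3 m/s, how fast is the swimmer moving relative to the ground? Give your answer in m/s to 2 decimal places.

2.90 m/s

Taking east as x and north as y: velocity relative to the water = (-1.600, 0.000) m/s; the water relative to ground = (-1.300, 0.000) m/s.
Velocity relative to ground = (-1.600, 0.000) + (-1.300, 0.000) = (-2.900, 0.000) m/s.
Speed = |(-2.900, 0.000)| = 2.900 m/s.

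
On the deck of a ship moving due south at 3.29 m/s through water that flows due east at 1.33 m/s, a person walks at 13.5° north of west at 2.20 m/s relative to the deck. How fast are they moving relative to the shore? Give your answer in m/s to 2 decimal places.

In east/north components (m/s): person relative to ship = (-2.139, 0.514); ship relative to water = (0.000, -3.290); water relative to ground = (1.330, 0.000).
Sum = (-0.809, -2.776) m/s.
Speed = |(-0.809, -2.776)| = 2.892 m/s.

2.89 m/s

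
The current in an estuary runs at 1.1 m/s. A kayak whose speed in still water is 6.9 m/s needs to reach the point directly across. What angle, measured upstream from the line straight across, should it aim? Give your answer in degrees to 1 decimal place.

9.2°

To cancel the current, the upstream component of the kayak's velocity must equal the flow: 6.9 sin θ = 1.1.
sin θ = 1.1 / 6.9 = 0.1594.
θ = arcsin(0.1594) = 9.173°.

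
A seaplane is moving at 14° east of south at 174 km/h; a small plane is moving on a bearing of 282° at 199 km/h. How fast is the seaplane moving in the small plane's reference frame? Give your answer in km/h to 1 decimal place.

316.6 km/h

Taking east as x and north as y: seaplane velocity = (42.094, -168.831) km/h; small plane velocity = (-194.651, 41.374) km/h.
Velocity of seaplane relative to small plane = (42.094, -168.831) − (-194.651, 41.374) = (236.746, -210.206) km/h.
Magnitude = |(236.746, -210.206)| = 316.599 km/h.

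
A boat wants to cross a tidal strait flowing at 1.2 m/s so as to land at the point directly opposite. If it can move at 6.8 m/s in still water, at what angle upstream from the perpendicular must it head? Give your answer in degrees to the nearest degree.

To cancel the current, the upstream component of the boat's velocity must equal the flow: 6.8 sin θ = 1.2.
sin θ = 1.2 / 6.8 = 0.1765.
θ = arcsin(0.1765) = 10.164°.

10°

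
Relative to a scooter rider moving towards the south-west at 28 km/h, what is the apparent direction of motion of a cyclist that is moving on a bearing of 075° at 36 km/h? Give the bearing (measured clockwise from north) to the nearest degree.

062°

Taking east as x and north as y: cyclist velocity = (34.773, 9.317) km/h; scooter rider velocity = (-19.799, -19.799) km/h.
Velocity of cyclist relative to scooter rider = (34.773, 9.317) − (-19.799, -19.799) = (54.572, 29.116) km/h.
Bearing = atan2(54.57, 29.12) = 61.92° clockwise from north.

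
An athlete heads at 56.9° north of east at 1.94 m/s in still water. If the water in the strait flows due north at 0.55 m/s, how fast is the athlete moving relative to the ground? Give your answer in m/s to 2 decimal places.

Taking east as x and north as y: velocity relative to the water = (1.059, 1.625) m/s; the water relative to ground = (0.000, 0.550) m/s.
Velocity relative to ground = (1.059, 1.625) + (0.000, 0.550) = (1.059, 2.175) m/s.
Speed = |(1.059, 2.175)| = 2.419 m/s.

2.42 m/s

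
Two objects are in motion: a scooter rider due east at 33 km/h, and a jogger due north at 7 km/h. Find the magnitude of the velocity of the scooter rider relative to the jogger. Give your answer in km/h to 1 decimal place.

33.7 km/h

Taking east as x and north as y: scooter rider velocity = (33.000, 0.000) km/h; jogger velocity = (0.000, 7.000) km/h.
Velocity of scooter rider relative to jogger = (33.000, 0.000) − (0.000, 7.000) = (33.000, -7.000) km/h.
Magnitude = |(33.000, -7.000)| = 33.734 km/h.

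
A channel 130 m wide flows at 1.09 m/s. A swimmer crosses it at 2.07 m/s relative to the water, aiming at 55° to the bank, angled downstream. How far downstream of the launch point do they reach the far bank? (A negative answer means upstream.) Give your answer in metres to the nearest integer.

175 m

Perpendicular speed = 1.696 m/s; crossing time = 130 / 1.696 = 76.667 s.
Net downstream speed = 2.277 m/s.
Drift = 2.277 × 76.667 = 174.594 m (downstream).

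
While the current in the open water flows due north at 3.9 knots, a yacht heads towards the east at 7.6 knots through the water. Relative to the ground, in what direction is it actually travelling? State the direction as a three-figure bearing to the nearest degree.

063°

Taking east as x and north as y: velocity relative to the water = (7.600, 0.000) knots; the water relative to ground = (0.000, 3.900) knots.
Velocity relative to ground = (7.600, 0.000) + (0.000, 3.900) = (7.600, 3.900) knots.
Bearing = atan2(7.60, 3.90) = 62.84° clockwise from north.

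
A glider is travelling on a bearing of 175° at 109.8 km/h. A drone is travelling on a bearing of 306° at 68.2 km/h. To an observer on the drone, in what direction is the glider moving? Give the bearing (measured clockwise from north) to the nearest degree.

157°

Taking east as x and north as y: glider velocity = (9.570, -109.382) km/h; drone velocity = (-55.175, 40.087) km/h.
Velocity of glider relative to drone = (9.570, -109.382) − (-55.175, 40.087) = (64.745, -149.469) km/h.
Bearing = atan2(64.74, -149.47) = 156.58° clockwise from north.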